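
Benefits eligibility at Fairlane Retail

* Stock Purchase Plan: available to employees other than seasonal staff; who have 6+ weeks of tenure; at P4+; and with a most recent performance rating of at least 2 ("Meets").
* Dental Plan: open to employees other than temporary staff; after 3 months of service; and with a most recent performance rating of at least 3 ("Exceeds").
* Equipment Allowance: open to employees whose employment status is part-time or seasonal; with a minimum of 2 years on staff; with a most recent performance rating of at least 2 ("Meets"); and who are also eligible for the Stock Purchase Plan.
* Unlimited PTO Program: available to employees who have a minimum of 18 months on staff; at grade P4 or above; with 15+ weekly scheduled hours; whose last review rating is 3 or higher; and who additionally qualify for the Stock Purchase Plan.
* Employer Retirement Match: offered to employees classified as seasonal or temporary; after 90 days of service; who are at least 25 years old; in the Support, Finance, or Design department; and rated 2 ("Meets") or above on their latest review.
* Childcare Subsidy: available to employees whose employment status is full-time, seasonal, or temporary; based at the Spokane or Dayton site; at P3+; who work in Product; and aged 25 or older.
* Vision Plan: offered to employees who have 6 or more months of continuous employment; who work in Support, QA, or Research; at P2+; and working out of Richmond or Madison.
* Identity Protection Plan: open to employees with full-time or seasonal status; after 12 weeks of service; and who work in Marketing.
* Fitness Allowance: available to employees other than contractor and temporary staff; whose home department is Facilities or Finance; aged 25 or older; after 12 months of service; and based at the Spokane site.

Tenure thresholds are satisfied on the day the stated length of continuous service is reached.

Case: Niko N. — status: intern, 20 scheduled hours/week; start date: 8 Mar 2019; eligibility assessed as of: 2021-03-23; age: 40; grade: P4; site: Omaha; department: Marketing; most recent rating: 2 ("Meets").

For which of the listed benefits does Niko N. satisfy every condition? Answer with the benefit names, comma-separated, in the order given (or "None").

Stock Purchase Plan

Service from 8 Mar 2019 to 2021-03-23: 746 days.
Stock Purchase Plan — status intern ✓ (not excluded); service 746 days ≥ 6 weeks (≈42 days) ✓; grade P4 ≥ P4 ✓; rating 2 ≥ 2 ✓ → eligible.
Dental Plan — status intern ✓ (not excluded); service 746 days ≥ 3 months (≈90 days) ✓; rating 2 < 3 ✗ → not eligible.
Equipment Allowance — status intern ✗ (requires part-time or seasonal) → not eligible.
Unlimited PTO Program — service 746 days ≥ 18 months (≈540 days) ✓; grade P4 ≥ P4 ✓; 20 hrs/wk ≥ 15 ✓; rating 2 < 3 ✗ → not eligible.
Employer Retirement Match — status intern ✗ (requires seasonal or temporary) → not eligible.
Childcare Subsidy — status intern ✗ (requires full-time, seasonal, or temporary) → not eligible.
Vision Plan — service 746 days ≥ 6 months (≈180 days) ✓; dept Marketing ✗ → not eligible.
Identity Protection Plan — status intern ✗ (requires full-time or seasonal) → not eligible.
Fitness Allowance — status intern ✓ (not excluded); dept Marketing ✗ → not eligible.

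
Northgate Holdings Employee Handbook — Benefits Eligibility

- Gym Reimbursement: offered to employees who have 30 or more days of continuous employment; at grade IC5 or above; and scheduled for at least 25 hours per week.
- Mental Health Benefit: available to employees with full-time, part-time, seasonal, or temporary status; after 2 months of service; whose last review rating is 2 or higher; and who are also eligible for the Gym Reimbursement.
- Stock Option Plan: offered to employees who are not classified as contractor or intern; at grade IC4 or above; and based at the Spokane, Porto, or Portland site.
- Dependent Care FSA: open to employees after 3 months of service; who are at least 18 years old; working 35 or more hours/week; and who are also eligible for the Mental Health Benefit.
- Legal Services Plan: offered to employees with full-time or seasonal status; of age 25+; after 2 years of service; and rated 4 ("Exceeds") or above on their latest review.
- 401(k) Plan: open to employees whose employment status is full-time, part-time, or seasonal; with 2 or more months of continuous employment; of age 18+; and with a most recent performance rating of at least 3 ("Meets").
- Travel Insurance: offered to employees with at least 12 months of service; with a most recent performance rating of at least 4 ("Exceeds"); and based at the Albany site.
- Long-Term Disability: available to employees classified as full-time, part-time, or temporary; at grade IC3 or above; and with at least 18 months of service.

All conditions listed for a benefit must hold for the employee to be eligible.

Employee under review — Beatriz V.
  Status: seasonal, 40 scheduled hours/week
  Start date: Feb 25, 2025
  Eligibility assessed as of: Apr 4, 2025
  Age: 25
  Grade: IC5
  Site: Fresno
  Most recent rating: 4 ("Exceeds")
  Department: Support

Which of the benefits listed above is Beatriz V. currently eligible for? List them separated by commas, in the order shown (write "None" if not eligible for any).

Service from Feb 25, 2025 to Apr 4, 2025: 38 days.
Gym Reimbursement — service 38 days ≥ 30 days ✓; grade IC5 ≥ IC5 ✓; 40 hrs/wk ≥ 25 ✓ → eligible.
Mental Health Benefit — status seasonal ✓; service 38 days < 2 months (≈60 days) ✗ → not eligible.
Stock Option Plan — status seasonal ✓ (not excluded); grade IC5 ≥ IC4 ✓; site Fresno ✗ (not Spokane, Porto, or Portland) → not eligible.
Dependent Care FSA — service 38 days < 3 months (≈90 days) ✗ → not eligible.
Legal Services Plan — status seasonal ✓; age 25 ≥ 25 ✓; service 38 days < 2 years (≈730 days) ✗ → not eligible.
401(k) Plan — status seasonal ✓; service 38 days < 2 months (≈60 days) ✗ → not eligible.
Travel Insurance — service 38 days < 12 months (≈360 days) ✗ → not eligible.
Long-Term Disability — status seasonal ✗ (requires full-time, part-time, or temporary) → not eligible.

Gym Reimbursement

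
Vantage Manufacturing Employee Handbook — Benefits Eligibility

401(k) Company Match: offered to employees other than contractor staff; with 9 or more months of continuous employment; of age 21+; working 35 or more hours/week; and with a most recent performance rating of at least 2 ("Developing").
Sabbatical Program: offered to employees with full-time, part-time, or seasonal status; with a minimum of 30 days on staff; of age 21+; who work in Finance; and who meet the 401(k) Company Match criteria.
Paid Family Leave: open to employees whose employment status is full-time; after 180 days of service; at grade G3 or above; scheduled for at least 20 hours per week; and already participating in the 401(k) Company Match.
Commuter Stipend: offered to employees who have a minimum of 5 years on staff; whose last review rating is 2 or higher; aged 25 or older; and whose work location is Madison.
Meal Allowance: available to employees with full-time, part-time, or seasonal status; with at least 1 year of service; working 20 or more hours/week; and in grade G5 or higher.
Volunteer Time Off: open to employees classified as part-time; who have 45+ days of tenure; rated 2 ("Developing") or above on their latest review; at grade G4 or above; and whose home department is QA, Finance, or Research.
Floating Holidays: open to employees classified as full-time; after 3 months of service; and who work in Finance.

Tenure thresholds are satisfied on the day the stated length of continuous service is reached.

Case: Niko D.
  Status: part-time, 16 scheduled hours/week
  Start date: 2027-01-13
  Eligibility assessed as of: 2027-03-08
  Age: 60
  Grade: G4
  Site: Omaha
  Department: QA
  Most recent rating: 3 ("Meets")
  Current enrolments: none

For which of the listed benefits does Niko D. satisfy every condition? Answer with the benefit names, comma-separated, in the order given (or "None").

Service from 2027-01-13 to 2027-03-08: 54 days.
401(k) Company Match — status part-time ✓ (not excluded); service 54 days < 9 months (≈270 days) ✗ → not eligible.
Sabbatical Program — status part-time ✓; service 54 days ≥ 30 days ✓; age 60 ≥ 21 ✓; dept QA ✗ → not eligible.
Paid Family Leave — status part-time ✗ (requires full-time) → not eligible.
Commuter Stipend — service 54 days < 5 years (≈1825 days) ✗ → not eligible.
Meal Allowance — status part-time ✓; service 54 days < 1 year (≈365 days) ✗ → not eligible.
Volunteer Time Off — status part-time ✓; service 54 days ≥ 45 days ✓; rating 3 ≥ 2 ✓; grade G4 ≥ G4 ✓; dept QA ✓ → eligible.
Floating Holidays — status part-time ✗ (requires full-time) → not eligible.

Volunteer Time Off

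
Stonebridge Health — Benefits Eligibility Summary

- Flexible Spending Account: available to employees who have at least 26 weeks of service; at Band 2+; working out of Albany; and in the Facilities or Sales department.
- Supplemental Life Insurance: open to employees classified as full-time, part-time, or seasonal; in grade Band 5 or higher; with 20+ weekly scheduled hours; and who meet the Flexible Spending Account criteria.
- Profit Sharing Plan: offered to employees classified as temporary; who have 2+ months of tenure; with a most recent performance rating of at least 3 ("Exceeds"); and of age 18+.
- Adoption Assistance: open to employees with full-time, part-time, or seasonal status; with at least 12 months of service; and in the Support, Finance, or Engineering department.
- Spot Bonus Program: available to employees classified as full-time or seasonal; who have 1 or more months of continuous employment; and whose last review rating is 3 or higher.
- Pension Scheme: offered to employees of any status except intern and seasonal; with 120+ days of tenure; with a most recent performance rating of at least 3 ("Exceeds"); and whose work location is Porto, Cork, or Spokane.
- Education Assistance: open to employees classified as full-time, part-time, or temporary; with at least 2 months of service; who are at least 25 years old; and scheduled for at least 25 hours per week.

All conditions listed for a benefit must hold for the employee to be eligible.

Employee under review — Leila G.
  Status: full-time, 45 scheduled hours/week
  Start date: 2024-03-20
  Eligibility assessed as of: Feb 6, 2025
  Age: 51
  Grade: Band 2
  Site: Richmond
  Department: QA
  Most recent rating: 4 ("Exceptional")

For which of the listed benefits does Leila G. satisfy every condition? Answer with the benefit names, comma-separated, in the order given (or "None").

Spot Bonus Program, Education Assistance

Service from 2024-03-20 to Feb 6, 2025: 323 days.
Flexible Spending Account — service 323 days ≥ 26 weeks (≈182 days) ✓; grade Band 2 ≥ Band 2 ✓; site Richmond ✗ (not Albany) → not eligible.
Supplemental Life Insurance — status full-time ✓; grade Band 2 < Band 5 ✗ → not eligible.
Profit Sharing Plan — status full-time ✗ (requires temporary) → not eligible.
Adoption Assistance — status full-time ✓; service 323 days < 12 months (≈360 days) ✗ → not eligible.
Spot Bonus Program — status full-time ✓; service 323 days ≥ 1 month (≈30 days) ✓; rating 4 ≥ 3 ✓ → eligible.
Pension Scheme — status full-time ✓ (not excluded); service 323 days ≥ 120 days ✓; rating 4 ≥ 3 ✓; site Richmond ✗ (not Porto, Cork, or Spokane) → not eligible.
Education Assistance — status full-time ✓; service 323 days ≥ 2 months (≈60 days) ✓; age 51 ≥ 25 ✓; 45 hrs/wk ≥ 25 ✓ → eligible.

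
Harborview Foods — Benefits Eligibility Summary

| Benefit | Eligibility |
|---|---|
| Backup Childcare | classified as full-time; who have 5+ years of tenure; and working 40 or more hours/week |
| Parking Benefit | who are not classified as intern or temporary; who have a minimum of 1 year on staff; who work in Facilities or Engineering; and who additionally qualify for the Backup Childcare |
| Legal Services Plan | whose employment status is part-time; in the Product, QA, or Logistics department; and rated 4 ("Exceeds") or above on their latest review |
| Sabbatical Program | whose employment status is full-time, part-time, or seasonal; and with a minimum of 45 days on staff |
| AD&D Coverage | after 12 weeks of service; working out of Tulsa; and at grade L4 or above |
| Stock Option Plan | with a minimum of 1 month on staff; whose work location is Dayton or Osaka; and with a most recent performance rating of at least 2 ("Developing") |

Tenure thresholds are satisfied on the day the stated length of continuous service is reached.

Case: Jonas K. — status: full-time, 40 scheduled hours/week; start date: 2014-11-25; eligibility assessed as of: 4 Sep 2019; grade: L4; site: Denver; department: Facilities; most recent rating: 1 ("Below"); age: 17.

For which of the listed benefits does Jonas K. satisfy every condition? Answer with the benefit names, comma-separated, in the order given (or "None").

Service from 2014-11-25 to 4 Sep 2019: 1744 days.
Backup Childcare — status full-time ✓; service 1744 days < 5 years (≈1825 days) ✗ → not eligible.
Parking Benefit — status full-time ✓ (not excluded); service 1744 days ≥ 1 year (≈365 days) ✓; dept Facilities ✓; not eligible for Backup Childcare ✗ → not eligible.
Legal Services Plan — status full-time ✗ (requires part-time) → not eligible.
Sabbatical Program — status full-time ✓; service 1744 days ≥ 45 days ✓ → eligible.
AD&D Coverage — service 1744 days ≥ 12 weeks (≈84 days) ✓; site Denver ✗ (not Tulsa) → not eligible.
Stock Option Plan — service 1744 days ≥ 1 month (≈30 days) ✓; site Denver ✗ (not Dayton or Osaka) → not eligible.

Sabbatical Program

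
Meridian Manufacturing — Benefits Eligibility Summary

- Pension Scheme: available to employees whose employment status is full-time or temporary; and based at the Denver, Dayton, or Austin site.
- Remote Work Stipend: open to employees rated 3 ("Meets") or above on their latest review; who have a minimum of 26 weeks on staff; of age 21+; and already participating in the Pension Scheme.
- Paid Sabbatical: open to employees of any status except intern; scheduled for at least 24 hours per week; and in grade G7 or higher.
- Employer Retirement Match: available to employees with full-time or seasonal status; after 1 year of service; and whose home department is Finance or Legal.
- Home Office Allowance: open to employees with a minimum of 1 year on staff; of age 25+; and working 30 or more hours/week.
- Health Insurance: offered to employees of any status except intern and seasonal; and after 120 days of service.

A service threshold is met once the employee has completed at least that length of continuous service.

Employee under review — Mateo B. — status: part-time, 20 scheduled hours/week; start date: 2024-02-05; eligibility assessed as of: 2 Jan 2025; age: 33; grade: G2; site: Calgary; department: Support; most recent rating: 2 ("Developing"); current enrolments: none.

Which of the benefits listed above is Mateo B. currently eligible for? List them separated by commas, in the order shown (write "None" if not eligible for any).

Service from 2024-02-05 to 2 Jan 2025: 332 days.
Pension Scheme — status part-time ✗ (requires full-time or temporary) → not eligible.
Remote Work Stipend — rating 2 < 3 ✗ → not eligible.
Paid Sabbatical — status part-time ✓ (not excluded); 20 hrs/wk < 24 ✗ → not eligible.
Employer Retirement Match — status part-time ✗ (requires full-time or seasonal) → not eligible.
Home Office Allowance — service 332 days < 1 year (≈365 days) ✗ → not eligible.
Health Insurance — status part-time ✓ (not excluded); service 332 days ≥ 120 days ✓ → eligible.

Health Insurance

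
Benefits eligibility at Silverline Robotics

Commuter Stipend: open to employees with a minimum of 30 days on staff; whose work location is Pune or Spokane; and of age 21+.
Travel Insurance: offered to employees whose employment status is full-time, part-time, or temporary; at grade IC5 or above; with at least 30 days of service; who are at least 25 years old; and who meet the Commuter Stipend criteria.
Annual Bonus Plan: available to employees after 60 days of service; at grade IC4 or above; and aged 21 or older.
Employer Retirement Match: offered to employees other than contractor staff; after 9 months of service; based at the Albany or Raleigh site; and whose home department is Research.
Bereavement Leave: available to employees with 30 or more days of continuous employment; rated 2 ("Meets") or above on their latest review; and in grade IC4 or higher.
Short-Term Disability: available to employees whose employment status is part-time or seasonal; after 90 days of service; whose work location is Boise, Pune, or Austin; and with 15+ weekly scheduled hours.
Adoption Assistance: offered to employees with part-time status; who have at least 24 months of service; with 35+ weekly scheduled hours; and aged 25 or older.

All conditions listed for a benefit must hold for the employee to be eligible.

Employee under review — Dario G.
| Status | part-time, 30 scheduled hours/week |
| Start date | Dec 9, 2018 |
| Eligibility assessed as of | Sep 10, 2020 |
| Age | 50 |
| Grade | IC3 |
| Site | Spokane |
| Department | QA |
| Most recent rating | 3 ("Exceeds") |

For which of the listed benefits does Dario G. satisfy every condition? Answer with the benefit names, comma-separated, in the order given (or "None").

Service from Dec 9, 2018 to Sep 10, 2020: 641 days.
Commuter Stipend — service 641 days ≥ 30 days ✓; site Spokane ✓; age 50 ≥ 21 ✓ → eligible.
Travel Insurance — status part-time ✓; grade IC3 < IC5 ✗ → not eligible.
Annual Bonus Plan — service 641 days ≥ 60 days ✓; grade IC3 < IC4 ✗ → not eligible.
Employer Retirement Match — status part-time ✓ (not excluded); service 641 days ≥ 9 months (≈270 days) ✓; site Spokane ✗ (not Albany or Raleigh) → not eligible.
Bereavement Leave — service 641 days ≥ 30 days ✓; rating 3 ≥ 2 ✓; grade IC3 < IC4 ✗ → not eligible.
Short-Term Disability — status part-time ✓; service 641 days ≥ 90 days ✓; site Spokane ✗ (not Boise, Pune, or Austin) → not eligible.
Adoption Assistance — status part-time ✓; service 641 days < 24 months (≈720 days) ✗ → not eligible.

Commuter Stipend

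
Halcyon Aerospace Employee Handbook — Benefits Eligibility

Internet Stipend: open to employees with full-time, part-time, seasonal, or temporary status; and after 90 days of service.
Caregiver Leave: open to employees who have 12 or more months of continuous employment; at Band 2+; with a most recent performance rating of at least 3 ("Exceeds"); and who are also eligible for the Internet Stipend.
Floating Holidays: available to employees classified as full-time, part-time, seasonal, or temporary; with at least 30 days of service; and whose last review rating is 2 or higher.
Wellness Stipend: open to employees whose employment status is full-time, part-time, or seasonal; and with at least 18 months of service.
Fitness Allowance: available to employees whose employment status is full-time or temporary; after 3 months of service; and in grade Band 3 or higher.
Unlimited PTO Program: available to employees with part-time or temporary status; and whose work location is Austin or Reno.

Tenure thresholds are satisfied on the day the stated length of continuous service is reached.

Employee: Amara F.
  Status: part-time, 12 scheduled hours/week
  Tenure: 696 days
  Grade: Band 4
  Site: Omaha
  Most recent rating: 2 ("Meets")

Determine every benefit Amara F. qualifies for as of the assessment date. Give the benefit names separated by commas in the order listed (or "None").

Internet Stipend — status part-time ✓; service 696 days ≥ 90 days ✓ → eligible.
Caregiver Leave — service 696 days ≥ 12 months (≈360 days) ✓; grade Band 4 ≥ Band 2 ✓; rating 2 < 3 ✗ → not eligible.
Floating Holidays — status part-time ✓; service 696 days ≥ 30 days ✓; rating 2 ≥ 2 ✓ → eligible.
Wellness Stipend — status part-time ✓; service 696 days ≥ 18 months (≈540 days) ✓ → eligible.
Fitness Allowance — status part-time ✗ (requires full-time or temporary) → not eligible.
Unlimited PTO Program — status part-time ✓; site Omaha ✗ (not Austin or Reno) → not eligible.

Internet Stipend, Floating Holidays, Wellness Stipend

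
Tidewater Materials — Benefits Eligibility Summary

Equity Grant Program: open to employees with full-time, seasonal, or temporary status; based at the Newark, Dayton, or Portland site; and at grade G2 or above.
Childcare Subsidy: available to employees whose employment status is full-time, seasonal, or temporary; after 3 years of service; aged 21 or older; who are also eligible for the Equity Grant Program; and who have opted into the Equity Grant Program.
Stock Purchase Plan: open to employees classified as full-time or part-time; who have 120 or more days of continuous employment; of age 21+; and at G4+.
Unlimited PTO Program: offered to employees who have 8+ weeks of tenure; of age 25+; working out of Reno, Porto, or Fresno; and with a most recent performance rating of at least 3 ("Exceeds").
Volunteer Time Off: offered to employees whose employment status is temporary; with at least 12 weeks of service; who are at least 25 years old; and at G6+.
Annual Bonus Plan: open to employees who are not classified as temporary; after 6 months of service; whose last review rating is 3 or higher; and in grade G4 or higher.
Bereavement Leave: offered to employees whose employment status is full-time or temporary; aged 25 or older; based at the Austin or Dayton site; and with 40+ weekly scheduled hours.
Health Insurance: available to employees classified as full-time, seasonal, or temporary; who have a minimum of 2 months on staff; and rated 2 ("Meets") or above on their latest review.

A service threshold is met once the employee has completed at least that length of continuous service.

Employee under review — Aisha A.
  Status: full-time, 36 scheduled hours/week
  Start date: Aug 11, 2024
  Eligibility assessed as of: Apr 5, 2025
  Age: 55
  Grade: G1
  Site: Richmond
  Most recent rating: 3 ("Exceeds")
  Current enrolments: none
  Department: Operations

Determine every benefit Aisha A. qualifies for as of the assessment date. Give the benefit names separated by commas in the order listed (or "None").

Health Insurance

Service from Aug 11, 2024 to Apr 5, 2025: 237 days.
Equity Grant Program — status full-time ✓; site Richmond ✗ (not Newark, Dayton, or Portland) → not eligible.
Childcare Subsidy — status full-time ✓; service 237 days < 3 years (≈1095 days) ✗ → not eligible.
Stock Purchase Plan — status full-time ✓; service 237 days ≥ 120 days ✓; age 55 ≥ 21 ✓; grade G1 < G4 ✗ → not eligible.
Unlimited PTO Program — service 237 days ≥ 8 weeks (≈56 days) ✓; age 55 ≥ 25 ✓; site Richmond ✗ (not Reno, Porto, or Fresno) → not eligible.
Volunteer Time Off — status full-time ✗ (requires temporary) → not eligible.
Annual Bonus Plan — status full-time ✓ (not excluded); service 237 days ≥ 6 months (≈180 days) ✓; rating 3 ≥ 3 ✓; grade G1 < G4 ✗ → not eligible.
Bereavement Leave — status full-time ✓; age 55 ≥ 25 ✓; site Richmond ✗ (not Austin or Dayton) → not eligible.
Health Insurance — status full-time ✓; service 237 days ≥ 2 months (≈60 days) ✓; rating 3 ≥ 2 ✓ → eligible.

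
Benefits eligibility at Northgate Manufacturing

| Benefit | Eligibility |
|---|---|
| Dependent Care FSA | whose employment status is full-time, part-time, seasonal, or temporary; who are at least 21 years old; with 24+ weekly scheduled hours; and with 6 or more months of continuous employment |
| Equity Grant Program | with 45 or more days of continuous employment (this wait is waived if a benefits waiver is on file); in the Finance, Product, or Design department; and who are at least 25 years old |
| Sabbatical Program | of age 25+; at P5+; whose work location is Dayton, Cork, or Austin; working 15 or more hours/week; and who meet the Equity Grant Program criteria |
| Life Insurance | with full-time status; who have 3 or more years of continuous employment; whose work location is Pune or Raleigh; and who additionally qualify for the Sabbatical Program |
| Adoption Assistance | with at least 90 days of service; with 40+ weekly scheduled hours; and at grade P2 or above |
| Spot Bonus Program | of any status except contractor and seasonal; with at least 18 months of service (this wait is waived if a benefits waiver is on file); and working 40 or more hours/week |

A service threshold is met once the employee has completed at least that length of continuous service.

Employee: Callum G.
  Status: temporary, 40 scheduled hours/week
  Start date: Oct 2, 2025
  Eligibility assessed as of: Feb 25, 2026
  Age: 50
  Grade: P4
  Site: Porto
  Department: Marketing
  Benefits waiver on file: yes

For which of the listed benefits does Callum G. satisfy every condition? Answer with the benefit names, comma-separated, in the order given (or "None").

Adoption Assistance, Spot Bonus Program

Service from Oct 2, 2025 to Feb 25, 2026: 146 days.
Dependent Care FSA — status temporary ✓; age 50 ≥ 21 ✓; 40 hrs/wk ≥ 24 ✓; service 146 days < 6 months (≈180 days) ✗ → not eligible.
Equity Grant Program — benefits waiver on file ✓; dept Marketing ✗ → not eligible.
Sabbatical Program — age 50 ≥ 25 ✓; grade P4 < P5 ✗ → not eligible.
Life Insurance — status temporary ✗ (requires full-time) → not eligible.
Adoption Assistance — service 146 days ≥ 90 days ✓; 40 hrs/wk ≥ 40 ✓; grade P4 ≥ P2 ✓ → eligible.
Spot Bonus Program — status temporary ✓ (not excluded); benefits waiver on file ✓; 40 hrs/wk ≥ 40 ✓ → eligible.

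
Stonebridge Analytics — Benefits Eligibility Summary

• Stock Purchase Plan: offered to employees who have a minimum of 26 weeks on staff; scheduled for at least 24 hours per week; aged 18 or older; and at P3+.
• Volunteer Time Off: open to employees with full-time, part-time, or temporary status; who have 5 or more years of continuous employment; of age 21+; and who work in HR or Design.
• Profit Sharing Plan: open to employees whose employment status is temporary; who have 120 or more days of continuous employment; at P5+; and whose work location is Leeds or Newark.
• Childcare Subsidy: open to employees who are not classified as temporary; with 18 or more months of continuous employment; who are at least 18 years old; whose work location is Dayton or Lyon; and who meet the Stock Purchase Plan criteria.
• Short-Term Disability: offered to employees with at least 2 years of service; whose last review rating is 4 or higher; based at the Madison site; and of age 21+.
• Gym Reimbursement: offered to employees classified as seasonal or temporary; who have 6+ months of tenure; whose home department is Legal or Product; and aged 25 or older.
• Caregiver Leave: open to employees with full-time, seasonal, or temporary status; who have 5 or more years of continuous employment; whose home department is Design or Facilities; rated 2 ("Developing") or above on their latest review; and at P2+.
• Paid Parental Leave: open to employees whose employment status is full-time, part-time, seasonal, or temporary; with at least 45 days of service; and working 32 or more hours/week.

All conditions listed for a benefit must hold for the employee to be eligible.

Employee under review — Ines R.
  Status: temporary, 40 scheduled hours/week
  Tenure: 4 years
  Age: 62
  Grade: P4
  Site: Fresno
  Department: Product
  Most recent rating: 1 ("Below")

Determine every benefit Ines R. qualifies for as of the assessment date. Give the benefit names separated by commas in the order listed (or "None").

Stock Purchase Plan, Gym Reimbursement, Paid Parental Leave

Stock Purchase Plan — service 4 years ≥ 26 weeks (≈182 days) ✓; 40 hrs/wk ≥ 24 ✓; age 62 ≥ 18 ✓; grade P4 ≥ P3 ✓ → eligible.
Volunteer Time Off — status temporary ✓; service 4 years < 5 years ✗ → not eligible.
Profit Sharing Plan — status temporary ✓; service 4 years ≥ 120 days ✓; grade P4 < P5 ✗ → not eligible.
Childcare Subsidy — status temporary ✗ (excluded) → not eligible.
Short-Term Disability — service 4 years ≥ 2 years ✓; rating 1 < 4 ✗ → not eligible.
Gym Reimbursement — status temporary ✓; service 4 years ≥ 6 months (≈180 days) ✓; dept Product ✓; age 62 ≥ 25 ✓ → eligible.
Caregiver Leave — status temporary ✓; service 4 years < 5 years ✗ → not eligible.
Paid Parental Leave — status temporary ✓; service 4 years ≥ 45 days ✓; 40 hrs/wk ≥ 32 ✓ → eligible.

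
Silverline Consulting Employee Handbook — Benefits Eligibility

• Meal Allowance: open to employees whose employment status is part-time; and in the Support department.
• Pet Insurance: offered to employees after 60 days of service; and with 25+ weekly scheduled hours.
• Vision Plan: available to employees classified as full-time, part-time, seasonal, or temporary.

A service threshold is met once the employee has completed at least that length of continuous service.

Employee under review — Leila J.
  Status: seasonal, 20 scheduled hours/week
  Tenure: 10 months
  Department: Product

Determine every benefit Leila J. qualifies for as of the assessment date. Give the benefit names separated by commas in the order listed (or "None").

Vision Plan

Meal Allowance — status seasonal ✗ (requires part-time) → not eligible.
Pet Insurance — service 10 months ≥ 60 days ✓; 20 hrs/wk < 25 ✗ → not eligible.
Vision Plan — status seasonal ✓ → eligible.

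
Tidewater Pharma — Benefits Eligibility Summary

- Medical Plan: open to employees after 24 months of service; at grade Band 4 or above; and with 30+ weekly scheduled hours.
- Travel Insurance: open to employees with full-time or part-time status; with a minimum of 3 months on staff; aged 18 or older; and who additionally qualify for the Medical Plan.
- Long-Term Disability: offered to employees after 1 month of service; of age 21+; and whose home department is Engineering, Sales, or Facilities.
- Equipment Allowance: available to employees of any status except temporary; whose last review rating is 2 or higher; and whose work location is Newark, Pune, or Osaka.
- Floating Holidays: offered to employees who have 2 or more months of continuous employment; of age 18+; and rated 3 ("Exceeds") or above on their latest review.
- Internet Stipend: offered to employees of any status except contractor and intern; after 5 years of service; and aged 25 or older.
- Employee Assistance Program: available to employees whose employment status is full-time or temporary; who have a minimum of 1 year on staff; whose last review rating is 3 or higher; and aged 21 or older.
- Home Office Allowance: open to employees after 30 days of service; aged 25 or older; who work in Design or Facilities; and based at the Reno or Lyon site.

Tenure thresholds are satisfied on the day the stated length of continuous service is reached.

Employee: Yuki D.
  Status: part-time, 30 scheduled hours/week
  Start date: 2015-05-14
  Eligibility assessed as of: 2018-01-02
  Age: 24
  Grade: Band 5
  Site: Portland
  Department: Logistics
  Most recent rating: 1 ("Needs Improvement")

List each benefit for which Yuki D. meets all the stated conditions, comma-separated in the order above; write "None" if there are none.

Medical Plan, Travel Insurance

Service from 2015-05-14 to 2018-01-02: 964 days.
Medical Plan — service 964 days ≥ 24 months (≈720 days) ✓; grade Band 5 ≥ Band 4 ✓; 30 hrs/wk ≥ 30 ✓ → eligible.
Travel Insurance — status part-time ✓; service 964 days ≥ 3 months (≈90 days) ✓; age 24 ≥ 18 ✓; eligible for Medical Plan ✓ → eligible.
Long-Term Disability — service 964 days ≥ 1 month (≈30 days) ✓; age 24 ≥ 21 ✓; dept Logistics ✗ → not eligible.
Equipment Allowance — status part-time ✓ (not excluded); rating 1 < 2 ✗ → not eligible.
Floating Holidays — service 964 days ≥ 2 months (≈60 days) ✓; age 24 ≥ 18 ✓; rating 1 < 3 ✗ → not eligible.
Internet Stipend — status part-time ✓ (not excluded); service 964 days < 5 years (≈1825 days) ✗ → not eligible.
Employee Assistance Program — status part-time ✗ (requires full-time or temporary) → not eligible.
Home Office Allowance — service 964 days ≥ 30 days ✓; age 24 < 25 ✗ → not eligible.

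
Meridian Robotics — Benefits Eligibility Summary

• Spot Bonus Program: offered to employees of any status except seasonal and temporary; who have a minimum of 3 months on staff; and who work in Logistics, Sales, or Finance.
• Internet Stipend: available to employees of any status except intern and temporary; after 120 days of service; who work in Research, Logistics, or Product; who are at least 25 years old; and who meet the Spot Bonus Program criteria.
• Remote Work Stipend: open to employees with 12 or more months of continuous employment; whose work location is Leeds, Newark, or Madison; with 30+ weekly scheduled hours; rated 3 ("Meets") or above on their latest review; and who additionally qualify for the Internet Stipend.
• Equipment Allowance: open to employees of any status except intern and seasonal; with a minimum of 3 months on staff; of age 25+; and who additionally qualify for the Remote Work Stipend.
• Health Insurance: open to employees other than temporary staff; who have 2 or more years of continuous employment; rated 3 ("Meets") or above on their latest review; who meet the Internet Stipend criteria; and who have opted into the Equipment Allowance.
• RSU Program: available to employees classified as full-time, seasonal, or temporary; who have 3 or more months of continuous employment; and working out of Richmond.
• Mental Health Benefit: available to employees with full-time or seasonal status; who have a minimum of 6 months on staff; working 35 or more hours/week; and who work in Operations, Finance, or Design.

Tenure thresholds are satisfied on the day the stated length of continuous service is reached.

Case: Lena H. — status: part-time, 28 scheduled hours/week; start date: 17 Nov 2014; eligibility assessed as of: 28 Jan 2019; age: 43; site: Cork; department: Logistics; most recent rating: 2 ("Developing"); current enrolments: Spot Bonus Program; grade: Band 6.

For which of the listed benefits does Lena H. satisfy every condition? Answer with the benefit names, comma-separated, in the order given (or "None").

Service from 17 Nov 2014 to 28 Jan 2019: 1533 days.
Spot Bonus Program — status part-time ✓ (not excluded); service 1533 days ≥ 3 months (≈90 days) ✓; dept Logistics ✓ → eligible.
Internet Stipend — status part-time ✓ (not excluded); service 1533 days ≥ 120 days ✓; dept Logistics ✓; age 43 ≥ 25 ✓; eligible for Spot Bonus Program ✓ → eligible.
Remote Work Stipend — service 1533 days ≥ 12 months (≈360 days) ✓; site Cork ✗ (not Leeds, Newark, or Madison) → not eligible.
Equipment Allowance — status part-time ✓ (not excluded); service 1533 days ≥ 3 months (≈90 days) ✓; age 43 ≥ 25 ✓; not eligible for Remote Work Stipend ✗ → not eligible.
Health Insurance — status part-time ✓ (not excluded); service 1533 days ≥ 2 years (≈730 days) ✓; rating 2 < 3 ✗ → not eligible.
RSU Program — status part-time ✗ (requires full-time, seasonal, or temporary) → not eligible.
Mental Health Benefit — status part-time ✗ (requires full-time or seasonal) → not eligible.

Spot Bonus Program, Internet Stipend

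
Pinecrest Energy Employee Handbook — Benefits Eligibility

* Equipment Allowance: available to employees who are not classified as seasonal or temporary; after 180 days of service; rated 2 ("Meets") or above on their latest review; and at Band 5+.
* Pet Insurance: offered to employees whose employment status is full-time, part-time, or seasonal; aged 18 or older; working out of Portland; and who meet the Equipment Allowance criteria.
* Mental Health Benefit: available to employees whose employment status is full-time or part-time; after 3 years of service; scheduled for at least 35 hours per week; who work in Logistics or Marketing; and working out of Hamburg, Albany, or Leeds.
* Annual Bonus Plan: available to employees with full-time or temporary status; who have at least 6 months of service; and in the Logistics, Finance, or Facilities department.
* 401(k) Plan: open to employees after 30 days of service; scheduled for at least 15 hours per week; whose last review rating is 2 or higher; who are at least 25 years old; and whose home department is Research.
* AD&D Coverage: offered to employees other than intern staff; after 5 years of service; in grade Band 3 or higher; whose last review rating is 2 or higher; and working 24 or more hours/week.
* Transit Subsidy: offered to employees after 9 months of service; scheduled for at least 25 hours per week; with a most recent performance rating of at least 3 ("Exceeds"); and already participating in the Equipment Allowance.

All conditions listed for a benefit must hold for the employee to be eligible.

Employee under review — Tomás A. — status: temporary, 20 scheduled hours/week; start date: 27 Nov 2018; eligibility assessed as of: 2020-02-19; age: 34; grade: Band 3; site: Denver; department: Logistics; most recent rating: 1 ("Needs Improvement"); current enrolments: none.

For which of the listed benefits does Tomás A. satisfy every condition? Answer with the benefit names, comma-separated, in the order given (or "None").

Service from 27 Nov 2018 to 2020-02-19: 449 days.
Equipment Allowance — status temporary ✗ (excluded) → not eligible.
Pet Insurance — status temporary ✗ (requires full-time, part-time, or seasonal) → not eligible.
Mental Health Benefit — status temporary ✗ (requires full-time or part-time) → not eligible.
Annual Bonus Plan — status temporary ✓; service 449 days ≥ 6 months (≈180 days) ✓; dept Logistics ✓ → eligible.
401(k) Plan — service 449 days ≥ 30 days ✓; 20 hrs/wk ≥ 15 ✓; rating 1 < 2 ✗ → not eligible.
AD&D Coverage — status temporary ✓ (not excluded); service 449 days < 5 years (≈1825 days) ✗ → not eligible.
Transit Subsidy — service 449 days ≥ 9 months (≈270 days) ✓; 20 hrs/wk < 25 ✗ → not eligible.

Annual Bonus Plan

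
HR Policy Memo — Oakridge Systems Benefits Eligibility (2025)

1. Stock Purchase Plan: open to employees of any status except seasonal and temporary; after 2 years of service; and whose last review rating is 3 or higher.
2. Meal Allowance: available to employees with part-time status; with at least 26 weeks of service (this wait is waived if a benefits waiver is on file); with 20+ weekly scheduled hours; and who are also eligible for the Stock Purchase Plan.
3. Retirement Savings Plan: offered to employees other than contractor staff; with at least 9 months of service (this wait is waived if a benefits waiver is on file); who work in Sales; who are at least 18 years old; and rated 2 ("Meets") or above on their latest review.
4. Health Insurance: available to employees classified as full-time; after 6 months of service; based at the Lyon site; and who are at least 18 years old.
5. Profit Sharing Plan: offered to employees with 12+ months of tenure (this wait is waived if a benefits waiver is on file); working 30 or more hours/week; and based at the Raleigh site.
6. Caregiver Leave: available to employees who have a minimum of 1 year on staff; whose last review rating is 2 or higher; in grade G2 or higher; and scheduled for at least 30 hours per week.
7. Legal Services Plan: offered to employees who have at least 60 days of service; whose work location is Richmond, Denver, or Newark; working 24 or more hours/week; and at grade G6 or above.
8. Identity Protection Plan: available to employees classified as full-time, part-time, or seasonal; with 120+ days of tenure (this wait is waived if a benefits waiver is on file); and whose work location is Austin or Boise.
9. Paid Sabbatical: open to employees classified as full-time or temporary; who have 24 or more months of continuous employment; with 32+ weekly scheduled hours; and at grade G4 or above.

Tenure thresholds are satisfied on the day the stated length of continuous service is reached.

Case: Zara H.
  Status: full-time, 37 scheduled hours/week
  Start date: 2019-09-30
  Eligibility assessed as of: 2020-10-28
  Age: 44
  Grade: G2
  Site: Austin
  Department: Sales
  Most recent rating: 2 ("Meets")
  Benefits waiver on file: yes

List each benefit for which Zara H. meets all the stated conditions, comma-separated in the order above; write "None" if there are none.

Service from 2019-09-30 to 2020-10-28: 394 days.
Stock Purchase Plan — status full-time ✓ (not excluded); service 394 days < 2 years (≈730 days) ✗ → not eligible.
Meal Allowance — status full-time ✗ (requires part-time) → not eligible.
Retirement Savings Plan — status full-time ✓ (not excluded); benefits waiver on file ✓; dept Sales ✓; age 44 ≥ 18 ✓; rating 2 ≥ 2 ✓ → eligible.
Health Insurance — status full-time ✓; service 394 days ≥ 6 months (≈180 days) ✓; site Austin ✗ (not Lyon) → not eligible.
Profit Sharing Plan — benefits waiver on file ✓; 37 hrs/wk ≥ 30 ✓; site Austin ✗ (not Raleigh) → not eligible.
Caregiver Leave — service 394 days ≥ 1 year (≈365 days) ✓; rating 2 ≥ 2 ✓; grade G2 ≥ G2 ✓; 37 hrs/wk ≥ 30 ✓ → eligible.
Legal Services Plan — service 394 days ≥ 60 days ✓; site Austin ✗ (not Richmond, Denver, or Newark) → not eligible.
Identity Protection Plan — status full-time ✓; benefits waiver on file ✓; site Austin ✓ → eligible.
Paid Sabbatical — status full-time ✓; service 394 days < 24 months (≈720 days) ✗ → not eligible.

Retirement Savings Plan, Caregiver Leave, Identity Protection Plan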